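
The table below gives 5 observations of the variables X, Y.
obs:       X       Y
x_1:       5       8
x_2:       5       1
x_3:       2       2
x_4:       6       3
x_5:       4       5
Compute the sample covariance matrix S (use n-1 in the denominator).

Step 1 — column means:
  mean(X) = (5 + 5 + 2 + 6 + 4) / 5 = 22/5 = 4.4
  mean(Y) = (8 + 1 + 2 + 3 + 5) / 5 = 19/5 = 3.8

Step 2 — sample covariance S[i,j] = (1/(n-1)) · Σ_k (x_{k,i} - mean_i) · (x_{k,j} - mean_j), with n-1 = 4.
  S[X,X] = ((0.6)·(0.6) + (0.6)·(0.6) + (-2.4)·(-2.4) + (1.6)·(1.6) + (-0.4)·(-0.4)) / 4 = 9.2/4 = 2.3
  S[X,Y] = ((0.6)·(4.2) + (0.6)·(-2.8) + (-2.4)·(-1.8) + (1.6)·(-0.8) + (-0.4)·(1.2)) / 4 = 3.4/4 = 0.85
  S[Y,Y] = ((4.2)·(4.2) + (-2.8)·(-2.8) + (-1.8)·(-1.8) + (-0.8)·(-0.8) + (1.2)·(1.2)) / 4 = 30.8/4 = 7.7

S is symmetric (S[j,i] = S[i,j]). Assembling:

S = [[2.3, 0.85],
 [0.85, 7.7]]


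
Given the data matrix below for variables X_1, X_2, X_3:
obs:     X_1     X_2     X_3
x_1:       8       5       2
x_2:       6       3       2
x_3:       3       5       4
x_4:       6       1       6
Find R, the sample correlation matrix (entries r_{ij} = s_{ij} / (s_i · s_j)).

Step 1 — column means:
  mean(X_1) = (8 + 6 + 3 + 6) / 4 = 23/4 = 5.75
  mean(X_2) = (5 + 3 + 5 + 1) / 4 = 14/4 = 3.5
  mean(X_3) = (2 + 2 + 4 + 6) / 4 = 14/4 = 3.5

Step 2 — sample variances and covariances s[i,j] = (1/(n-1)) · Σ_k (x_{k,i} - mean_i) · (x_{k,j} - mean_j), with n-1 = 3:
  s[X_1,X_1] = ((2.25)·(2.25) + (0.25)·(0.25) + (-2.75)·(-2.75) + (0.25)·(0.25)) / 3 = 12.75/3 = 4.25
  s[X_1,X_2] = ((2.25)·(1.5) + (0.25)·(-0.5) + (-2.75)·(1.5) + (0.25)·(-2.5)) / 3 = -1.5/3 = -0.5
  s[X_1,X_3] = ((2.25)·(-1.5) + (0.25)·(-1.5) + (-2.75)·(0.5) + (0.25)·(2.5)) / 3 = -4.5/3 = -1.5
  s[X_2,X_2] = ((1.5)·(1.5) + (-0.5)·(-0.5) + (1.5)·(1.5) + (-2.5)·(-2.5)) / 3 = 11/3 = 3.6667
  s[X_2,X_3] = ((1.5)·(-1.5) + (-0.5)·(-1.5) + (1.5)·(0.5) + (-2.5)·(2.5)) / 3 = -7/3 = -2.3333
  s[X_3,X_3] = ((-1.5)·(-1.5) + (-1.5)·(-1.5) + (0.5)·(0.5) + (2.5)·(2.5)) / 3 = 11/3 = 3.6667
  Sample standard deviations s_i = √(s[i,i]):
  s(X_1) = √(4.25) = 2.0616
  s(X_2) = √(3.6667) = 1.9149
  s(X_3) = √(3.6667) = 1.9149

Step 3 — r_{ij} = s_{ij} / (s_i · s_j):
  r[X_1,X_1] = 1 (diagonal).
  r[X_1,X_2] = -0.5 / (2.0616 · 1.9149) = -0.5 / 3.9476 = -0.1267
  r[X_1,X_3] = -1.5 / (2.0616 · 1.9149) = -1.5 / 3.9476 = -0.38
  r[X_2,X_2] = 1 (diagonal).
  r[X_2,X_3] = -2.3333 / (1.9149 · 1.9149) = -2.3333 / 3.6667 = -0.6364
  r[X_3,X_3] = 1 (diagonal).

R is symmetric with unit diagonal. Assembling:

R = [[1, -0.1267, -0.38],
 [-0.1267, 1, -0.6364],
 [-0.38, -0.6364, 1]]


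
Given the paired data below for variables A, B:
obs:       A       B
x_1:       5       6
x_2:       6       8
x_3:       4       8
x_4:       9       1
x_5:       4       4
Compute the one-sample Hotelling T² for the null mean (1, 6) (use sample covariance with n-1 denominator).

Step 1 — sample mean vector:
  mean(A) = (5 + 6 + 4 + 9 + 4) / 5 = 28/5 = 5.6
  mean(B) = (6 + 8 + 8 + 1 + 4) / 5 = 27/5 = 5.4
  x̄ = (5.6, 5.4),  deviation x̄ - mu_0 = (5.6, 5.4) - (1, 6) = (4.6, -0.6).

Step 2 — sample covariance matrix, S[i,j] = (1/(n-1)) · Σ_k (x_{k,i} - mean_i) · (x_{k,j} - mean_j), divisor n-1 = 4:
  S[A,A] = ((-0.6)·(-0.6) + (0.4)·(0.4) + (-1.6)·(-1.6) + (3.4)·(3.4) + (-1.6)·(-1.6)) / 4 = 17.2/4 = 4.3
  S[A,B] = ((-0.6)·(0.6) + (0.4)·(2.6) + (-1.6)·(2.6) + (3.4)·(-4.4) + (-1.6)·(-1.4)) / 4 = -16.2/4 = -4.05
  S[B,B] = ((0.6)·(0.6) + (2.6)·(2.6) + (2.6)·(2.6) + (-4.4)·(-4.4) + (-1.4)·(-1.4)) / 4 = 35.2/4 = 8.8
  S = [[4.3, -4.05],
 [-4.05, 8.8]].

Step 3 — invert S. det(S) = 4.3·8.8 - (-4.05)² = 21.4375.
  S^{-1} = (1/det) · [[d, -b], [-b, a]] = [[0.4105, 0.1889],
 [0.1889, 0.2006]].

Step 4 — quadratic form (x̄ - mu_0)^T · S^{-1} · (x̄ - mu_0):
  S^{-1} · (x̄ - mu_0) = (1.7749, 0.7487),
  (x̄ - mu_0)^T · [...] = (4.6)·(1.7749) + (-0.6)·(0.7487) = 7.7155.

Step 5 — scale by n: T² = 5 · 7.7155 = 38.5773.

T² ≈ 38.5773


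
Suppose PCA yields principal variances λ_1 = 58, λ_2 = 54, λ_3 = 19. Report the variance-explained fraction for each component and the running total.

Step 1 — total variance = trace(Sigma) = Σ λ_i = 58 + 54 + 19 = 131.

Step 2 — fraction explained by component i = λ_i / Σ λ:
  PC1: 58/131 = 0.4427
  PC2: 54/131 = 0.4122
  PC3: 19/131 = 0.145

Step 3 — cumulative fraction after k components = (λ_1 + ... + λ_k) / Σ λ:
  k = 1: 58/131 = 0.4427
  k = 2: (58 + 54)/131 = 112/131 = 0.855
  k = 3: (58 + 54 + 19)/131 = 131/131 = 1

Summary (fraction, with percent):

explained: PC1 0.4427 (44.27%), PC2 0.4122 (41.22%), PC3 0.145 (14.5%);  cumulative: 0.4427, 0.855, 1


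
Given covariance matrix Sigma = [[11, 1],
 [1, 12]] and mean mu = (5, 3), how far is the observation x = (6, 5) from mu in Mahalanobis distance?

Step 1 — centre the observation: (x - mu) = (1, 2).

Step 2 — invert Sigma. det(Sigma) = 11·12 - (1)² = 131.
  Sigma^{-1} = (1/det) · [[d, -b], [-b, a]] = [[0.0916, -0.0076],
 [-0.0076, 0.084]].

Step 3 — form the quadratic (x - mu)^T · Sigma^{-1} · (x - mu):
  Sigma^{-1} · (x - mu) = (0.0763, 0.1603).
  (x - mu)^T · [Sigma^{-1} · (x - mu)] = (1)·(0.0763) + (2)·(0.1603) = 0.3969.

Step 4 — take square root: d = √(0.3969) ≈ 0.63.

d(x, mu) = √(0.3969) ≈ 0.63


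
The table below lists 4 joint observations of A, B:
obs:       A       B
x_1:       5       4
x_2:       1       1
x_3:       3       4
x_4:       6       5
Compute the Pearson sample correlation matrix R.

Step 1 — column means:
  mean(A) = (5 + 1 + 3 + 6) / 4 = 15/4 = 3.75
  mean(B) = (4 + 1 + 4 + 5) / 4 = 14/4 = 3.5

Step 2 — sample variances and covariances s[i,j] = (1/(n-1)) · Σ_k (x_{k,i} - mean_i) · (x_{k,j} - mean_j), with n-1 = 3:
  s[A,A] = ((1.25)·(1.25) + (-2.75)·(-2.75) + (-0.75)·(-0.75) + (2.25)·(2.25)) / 3 = 14.75/3 = 4.9167
  s[A,B] = ((1.25)·(0.5) + (-2.75)·(-2.5) + (-0.75)·(0.5) + (2.25)·(1.5)) / 3 = 10.5/3 = 3.5
  s[B,B] = ((0.5)·(0.5) + (-2.5)·(-2.5) + (0.5)·(0.5) + (1.5)·(1.5)) / 3 = 9/3 = 3
  Sample standard deviations s_i = √(s[i,i]):
  s(A) = √(4.9167) = 2.2174
  s(B) = √(3) = 1.7321

Step 3 — r_{ij} = s_{ij} / (s_i · s_j):
  r[A,A] = 1 (diagonal).
  r[A,B] = 3.5 / (2.2174 · 1.7321) = 3.5 / 3.8406 = 0.9113
  r[B,B] = 1 (diagonal).

R is symmetric with unit diagonal. Assembling:

R = [[1, 0.9113],
 [0.9113, 1]]


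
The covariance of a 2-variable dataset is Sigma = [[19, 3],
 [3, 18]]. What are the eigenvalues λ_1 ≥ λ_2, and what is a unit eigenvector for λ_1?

Step 1 — characteristic polynomial of 2×2 Sigma:
  det(Sigma - λI) = λ² - trace · λ + det = 0.
  trace = 19 + 18 = 37, det = 19·18 - (3)² = 333.
Step 2 — discriminant:
  Δ = trace² - 4·det = 1369 - 1332 = 37.
Step 3 — eigenvalues:
  λ = (trace ± √Δ)/2 = (37 ± 6.0828)/2,
  λ_1 = 21.5414,  λ_2 = 15.4586.

Step 4 — unit eigenvector for λ_1: solve (Sigma - λ_1 I)v = 0. First row:
  (19 - 21.5414)·v_x + (3)·v_y = 0, i.e. (-2.5414)·v_x + (3)·v_y = 0,
  so v ∝ (b, λ_1 - a) = (3, 2.5414) = u.
  ||u|| = √((3)² + (2.5414)²) = √(15.4586) ≈ 3.9317,
  v_1 = u/||u|| ≈ (0.763, 0.6464) (||v_1|| = 1).

λ_1 = 21.5414,  λ_2 = 15.4586;  v_1 ≈ (0.763, 0.6464)


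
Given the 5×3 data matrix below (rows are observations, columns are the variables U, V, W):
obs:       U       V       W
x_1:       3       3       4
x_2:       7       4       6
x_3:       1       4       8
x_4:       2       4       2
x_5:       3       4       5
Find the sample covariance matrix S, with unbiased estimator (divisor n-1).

Step 1 — column means:
  mean(U) = (3 + 7 + 1 + 2 + 3) / 5 = 16/5 = 3.2
  mean(V) = (3 + 4 + 4 + 4 + 4) / 5 = 19/5 = 3.8
  mean(W) = (4 + 6 + 8 + 2 + 5) / 5 = 25/5 = 5

Step 2 — sample covariance S[i,j] = (1/(n-1)) · Σ_k (x_{k,i} - mean_i) · (x_{k,j} - mean_j), with n-1 = 4.
  S[U,U] = ((-0.2)·(-0.2) + (3.8)·(3.8) + (-2.2)·(-2.2) + (-1.2)·(-1.2) + (-0.2)·(-0.2)) / 4 = 20.8/4 = 5.2
  S[U,V] = ((-0.2)·(-0.8) + (3.8)·(0.2) + (-2.2)·(0.2) + (-1.2)·(0.2) + (-0.2)·(0.2)) / 4 = 0.2/4 = 0.05
  S[U,W] = ((-0.2)·(-1) + (3.8)·(1) + (-2.2)·(3) + (-1.2)·(-3) + (-0.2)·(0)) / 4 = 1/4 = 0.25
  S[V,V] = ((-0.8)·(-0.8) + (0.2)·(0.2) + (0.2)·(0.2) + (0.2)·(0.2) + (0.2)·(0.2)) / 4 = 0.8/4 = 0.2
  S[V,W] = ((-0.8)·(-1) + (0.2)·(1) + (0.2)·(3) + (0.2)·(-3) + (0.2)·(0)) / 4 = 1/4 = 0.25
  S[W,W] = ((-1)·(-1) + (1)·(1) + (3)·(3) + (-3)·(-3) + (0)·(0)) / 4 = 20/4 = 5

S is symmetric (S[j,i] = S[i,j]). Assembling:

S = [[5.2, 0.05, 0.25],
 [0.05, 0.2, 0.25],
 [0.25, 0.25, 5]]


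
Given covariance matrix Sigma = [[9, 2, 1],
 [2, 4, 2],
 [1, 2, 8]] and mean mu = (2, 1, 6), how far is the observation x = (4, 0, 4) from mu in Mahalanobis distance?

Step 1 — centre the observation: (x - mu) = (2, -1, -2).

Step 2 — invert Sigma (cofactor / det for 3×3, or solve directly):
  Sigma^{-1} = [[0.125, -0.0625, 0],
 [-0.0625, 0.317, -0.0714],
 [0, -0.0714, 0.1429]].

Step 3 — form the quadratic (x - mu)^T · Sigma^{-1} · (x - mu):
  Sigma^{-1} · (x - mu) = (0.3125, -0.2991, -0.2143).
  (x - mu)^T · [Sigma^{-1} · (x - mu)] = (2)·(0.3125) + (-1)·(-0.2991) + (-2)·(-0.2143) = 1.3527.

Step 4 — take square root: d = √(1.3527) ≈ 1.163.

d(x, mu) = √(1.3527) ≈ 1.163


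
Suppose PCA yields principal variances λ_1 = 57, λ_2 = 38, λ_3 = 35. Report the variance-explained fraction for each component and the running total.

Step 1 — total variance = trace(Sigma) = Σ λ_i = 57 + 38 + 35 = 130.

Step 2 — fraction explained by component i = λ_i / Σ λ:
  PC1: 57/130 = 0.4385
  PC2: 38/130 = 0.2923
  PC3: 35/130 = 0.2692

Step 3 — cumulative fraction after k components = (λ_1 + ... + λ_k) / Σ λ:
  k = 1: 57/130 = 0.4385
  k = 2: (57 + 38)/130 = 95/130 = 0.7308
  k = 3: (57 + 38 + 35)/130 = 130/130 = 1

Summary (fraction, with percent):

explained: PC1 0.4385 (43.85%), PC2 0.2923 (29.23%), PC3 0.2692 (26.92%);  cumulative: 0.4385, 0.7308, 1


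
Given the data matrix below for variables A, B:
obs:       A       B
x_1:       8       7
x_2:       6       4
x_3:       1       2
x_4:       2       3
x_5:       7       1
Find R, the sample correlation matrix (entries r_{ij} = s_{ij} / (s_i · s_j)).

Step 1 — column means:
  mean(A) = (8 + 6 + 1 + 2 + 7) / 5 = 24/5 = 4.8
  mean(B) = (7 + 4 + 2 + 3 + 1) / 5 = 17/5 = 3.4

Step 2 — sample variances and covariances s[i,j] = (1/(n-1)) · Σ_k (x_{k,i} - mean_i) · (x_{k,j} - mean_j), with n-1 = 4:
  s[A,A] = ((3.2)·(3.2) + (1.2)·(1.2) + (-3.8)·(-3.8) + (-2.8)·(-2.8) + (2.2)·(2.2)) / 4 = 38.8/4 = 9.7
  s[A,B] = ((3.2)·(3.6) + (1.2)·(0.6) + (-3.8)·(-1.4) + (-2.8)·(-0.4) + (2.2)·(-2.4)) / 4 = 13.4/4 = 3.35
  s[B,B] = ((3.6)·(3.6) + (0.6)·(0.6) + (-1.4)·(-1.4) + (-0.4)·(-0.4) + (-2.4)·(-2.4)) / 4 = 21.2/4 = 5.3
  Sample standard deviations s_i = √(s[i,i]):
  s(A) = √(9.7) = 3.1145
  s(B) = √(5.3) = 2.3022

Step 3 — r_{ij} = s_{ij} / (s_i · s_j):
  r[A,A] = 1 (diagonal).
  r[A,B] = 3.35 / (3.1145 · 2.3022) = 3.35 / 7.1701 = 0.4672
  r[B,B] = 1 (diagonal).

R is symmetric with unit diagonal. Assembling:

R = [[1, 0.4672],
 [0.4672, 1]]


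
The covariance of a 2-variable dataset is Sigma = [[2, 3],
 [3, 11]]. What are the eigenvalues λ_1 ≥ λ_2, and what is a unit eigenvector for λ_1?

Step 1 — characteristic polynomial of 2×2 Sigma:
  det(Sigma - λI) = λ² - trace · λ + det = 0.
  trace = 2 + 11 = 13, det = 2·11 - (3)² = 13.
Step 2 — discriminant:
  Δ = trace² - 4·det = 169 - 52 = 117.
Step 3 — eigenvalues:
  λ = (trace ± √Δ)/2 = (13 ± 10.8167)/2,
  λ_1 = 11.9083,  λ_2 = 1.0917.

Step 4 — unit eigenvector for λ_1: solve (Sigma - λ_1 I)v = 0. First row:
  (2 - 11.9083)·v_x + (3)·v_y = 0, i.e. (-9.9083)·v_x + (3)·v_y = 0,
  so v ∝ (b, λ_1 - a) = (3, 9.9083) = u.
  ||u|| = √((3)² + (9.9083)²) = √(107.1749) ≈ 10.3525,
  v_1 = u/||u|| ≈ (0.2898, 0.9571) (||v_1|| = 1).

λ_1 = 11.9083,  λ_2 = 1.0917;  v_1 ≈ (0.2898, 0.9571)


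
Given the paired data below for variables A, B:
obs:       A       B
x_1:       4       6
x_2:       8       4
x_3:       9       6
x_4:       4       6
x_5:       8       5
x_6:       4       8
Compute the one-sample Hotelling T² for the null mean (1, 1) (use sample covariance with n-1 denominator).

Step 1 — sample mean vector:
  mean(A) = (4 + 8 + 9 + 4 + 8 + 4) / 6 = 37/6 = 6.1667
  mean(B) = (6 + 4 + 6 + 6 + 5 + 8) / 6 = 35/6 = 5.8333
  x̄ = (6.1667, 5.8333),  deviation x̄ - mu_0 = (6.1667, 5.8333) - (1, 1) = (5.1667, 4.8333).

Step 2 — sample covariance matrix, S[i,j] = (1/(n-1)) · Σ_k (x_{k,i} - mean_i) · (x_{k,j} - mean_j), divisor n-1 = 5:
  S[A,A] = ((-2.1667)·(-2.1667) + (1.8333)·(1.8333) + (2.8333)·(2.8333) + (-2.1667)·(-2.1667) + (1.8333)·(1.8333) + (-2.1667)·(-2.1667)) / 5 = 28.8333/5 = 5.7667
  S[A,B] = ((-2.1667)·(0.1667) + (1.8333)·(-1.8333) + (2.8333)·(0.1667) + (-2.1667)·(0.1667) + (1.8333)·(-0.8333) + (-2.1667)·(2.1667)) / 5 = -9.8333/5 = -1.9667
  S[B,B] = ((0.1667)·(0.1667) + (-1.8333)·(-1.8333) + (0.1667)·(0.1667) + (0.1667)·(0.1667) + (-0.8333)·(-0.8333) + (2.1667)·(2.1667)) / 5 = 8.8333/5 = 1.7667
  S = [[5.7667, -1.9667],
 [-1.9667, 1.7667]].

Step 3 — invert S. det(S) = 5.7667·1.7667 - (-1.9667)² = 6.32.
  S^{-1} = (1/det) · [[d, -b], [-b, a]] = [[0.2795, 0.3112],
 [0.3112, 0.9124]].

Step 4 — quadratic form (x̄ - mu_0)^T · S^{-1} · (x̄ - mu_0):
  S^{-1} · (x̄ - mu_0) = (2.9483, 6.0179),
  (x̄ - mu_0)^T · [...] = (5.1667)·(2.9483) + (4.8333)·(6.0179) = 44.3196.

Step 5 — scale by n: T² = 6 · 44.3196 = 265.9177.

T² ≈ 265.9177


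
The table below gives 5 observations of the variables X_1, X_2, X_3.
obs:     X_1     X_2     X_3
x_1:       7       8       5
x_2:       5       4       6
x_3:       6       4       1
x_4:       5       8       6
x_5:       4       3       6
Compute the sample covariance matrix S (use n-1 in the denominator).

Step 1 — column means:
  mean(X_1) = (7 + 5 + 6 + 5 + 4) / 5 = 27/5 = 5.4
  mean(X_2) = (8 + 4 + 4 + 8 + 3) / 5 = 27/5 = 5.4
  mean(X_3) = (5 + 6 + 1 + 6 + 6) / 5 = 24/5 = 4.8

Step 2 — sample covariance S[i,j] = (1/(n-1)) · Σ_k (x_{k,i} - mean_i) · (x_{k,j} - mean_j), with n-1 = 4.
  S[X_1,X_1] = ((1.6)·(1.6) + (-0.4)·(-0.4) + (0.6)·(0.6) + (-0.4)·(-0.4) + (-1.4)·(-1.4)) / 4 = 5.2/4 = 1.3
  S[X_1,X_2] = ((1.6)·(2.6) + (-0.4)·(-1.4) + (0.6)·(-1.4) + (-0.4)·(2.6) + (-1.4)·(-2.4)) / 4 = 6.2/4 = 1.55
  S[X_1,X_3] = ((1.6)·(0.2) + (-0.4)·(1.2) + (0.6)·(-3.8) + (-0.4)·(1.2) + (-1.4)·(1.2)) / 4 = -4.6/4 = -1.15
  S[X_2,X_2] = ((2.6)·(2.6) + (-1.4)·(-1.4) + (-1.4)·(-1.4) + (2.6)·(2.6) + (-2.4)·(-2.4)) / 4 = 23.2/4 = 5.8
  S[X_2,X_3] = ((2.6)·(0.2) + (-1.4)·(1.2) + (-1.4)·(-3.8) + (2.6)·(1.2) + (-2.4)·(1.2)) / 4 = 4.4/4 = 1.1
  S[X_3,X_3] = ((0.2)·(0.2) + (1.2)·(1.2) + (-3.8)·(-3.8) + (1.2)·(1.2) + (1.2)·(1.2)) / 4 = 18.8/4 = 4.7

S is symmetric (S[j,i] = S[i,j]). Assembling:

S = [[1.3, 1.55, -1.15],
 [1.55, 5.8, 1.1],
 [-1.15, 1.1, 4.7]]


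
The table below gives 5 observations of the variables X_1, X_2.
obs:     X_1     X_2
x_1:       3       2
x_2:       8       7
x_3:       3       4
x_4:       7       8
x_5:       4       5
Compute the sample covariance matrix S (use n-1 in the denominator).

Step 1 — column means:
  mean(X_1) = (3 + 8 + 3 + 7 + 4) / 5 = 25/5 = 5
  mean(X_2) = (2 + 7 + 4 + 8 + 5) / 5 = 26/5 = 5.2

Step 2 — sample covariance S[i,j] = (1/(n-1)) · Σ_k (x_{k,i} - mean_i) · (x_{k,j} - mean_j), with n-1 = 4.
  S[X_1,X_1] = ((-2)·(-2) + (3)·(3) + (-2)·(-2) + (2)·(2) + (-1)·(-1)) / 4 = 22/4 = 5.5
  S[X_1,X_2] = ((-2)·(-3.2) + (3)·(1.8) + (-2)·(-1.2) + (2)·(2.8) + (-1)·(-0.2)) / 4 = 20/4 = 5
  S[X_2,X_2] = ((-3.2)·(-3.2) + (1.8)·(1.8) + (-1.2)·(-1.2) + (2.8)·(2.8) + (-0.2)·(-0.2)) / 4 = 22.8/4 = 5.7

S is symmetric (S[j,i] = S[i,j]). Assembling:

S = [[5.5, 5],
 [5, 5.7]]


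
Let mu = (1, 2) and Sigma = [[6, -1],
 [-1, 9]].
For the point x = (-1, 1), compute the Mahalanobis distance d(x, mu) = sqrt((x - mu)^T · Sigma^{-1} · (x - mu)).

Step 1 — centre the observation: (x - mu) = (-2, -1).

Step 2 — invert Sigma. det(Sigma) = 6·9 - (-1)² = 53.
  Sigma^{-1} = (1/det) · [[d, -b], [-b, a]] = [[0.1698, 0.0189],
 [0.0189, 0.1132]].

Step 3 — form the quadratic (x - mu)^T · Sigma^{-1} · (x - mu):
  Sigma^{-1} · (x - mu) = (-0.3585, -0.1509).
  (x - mu)^T · [Sigma^{-1} · (x - mu)] = (-2)·(-0.3585) + (-1)·(-0.1509) = 0.8679.

Step 4 — take square root: d = √(0.8679) ≈ 0.9316.

d(x, mu) = √(0.8679) ≈ 0.9316


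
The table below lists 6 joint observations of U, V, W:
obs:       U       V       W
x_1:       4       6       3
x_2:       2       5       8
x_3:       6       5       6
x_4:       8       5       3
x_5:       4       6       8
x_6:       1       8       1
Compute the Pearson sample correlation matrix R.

Step 1 — column means:
  mean(U) = (4 + 2 + 6 + 8 + 4 + 1) / 6 = 25/6 = 4.1667
  mean(V) = (6 + 5 + 5 + 5 + 6 + 8) / 6 = 35/6 = 5.8333
  mean(W) = (3 + 8 + 6 + 3 + 8 + 1) / 6 = 29/6 = 4.8333

Step 2 — sample variances and covariances s[i,j] = (1/(n-1)) · Σ_k (x_{k,i} - mean_i) · (x_{k,j} - mean_j), with n-1 = 5:
  s[U,U] = ((-0.1667)·(-0.1667) + (-2.1667)·(-2.1667) + (1.8333)·(1.8333) + (3.8333)·(3.8333) + (-0.1667)·(-0.1667) + (-3.1667)·(-3.1667)) / 5 = 32.8333/5 = 6.5667
  s[U,V] = ((-0.1667)·(0.1667) + (-2.1667)·(-0.8333) + (1.8333)·(-0.8333) + (3.8333)·(-0.8333) + (-0.1667)·(0.1667) + (-3.1667)·(2.1667)) / 5 = -9.8333/5 = -1.9667
  s[U,W] = ((-0.1667)·(-1.8333) + (-2.1667)·(3.1667) + (1.8333)·(1.1667) + (3.8333)·(-1.8333) + (-0.1667)·(3.1667) + (-3.1667)·(-3.8333)) / 5 = 0.1667/5 = 0.0333
  s[V,V] = ((0.1667)·(0.1667) + (-0.8333)·(-0.8333) + (-0.8333)·(-0.8333) + (-0.8333)·(-0.8333) + (0.1667)·(0.1667) + (2.1667)·(2.1667)) / 5 = 6.8333/5 = 1.3667
  s[V,W] = ((0.1667)·(-1.8333) + (-0.8333)·(3.1667) + (-0.8333)·(1.1667) + (-0.8333)·(-1.8333) + (0.1667)·(3.1667) + (2.1667)·(-3.8333)) / 5 = -10.1667/5 = -2.0333
  s[W,W] = ((-1.8333)·(-1.8333) + (3.1667)·(3.1667) + (1.1667)·(1.1667) + (-1.8333)·(-1.8333) + (3.1667)·(3.1667) + (-3.8333)·(-3.8333)) / 5 = 42.8333/5 = 8.5667
  Sample standard deviations s_i = √(s[i,i]):
  s(U) = √(6.5667) = 2.5626
  s(V) = √(1.3667) = 1.169
  s(W) = √(8.5667) = 2.9269

Step 3 — r_{ij} = s_{ij} / (s_i · s_j):
  r[U,U] = 1 (diagonal).
  r[U,V] = -1.9667 / (2.5626 · 1.169) = -1.9667 / 2.9957 = -0.6565
  r[U,W] = 0.0333 / (2.5626 · 2.9269) = 0.0333 / 7.5003 = 0.0044
  r[V,V] = 1 (diagonal).
  r[V,W] = -2.0333 / (1.169 · 2.9269) = -2.0333 / 3.4217 = -0.5943
  r[W,W] = 1 (diagonal).

R is symmetric with unit diagonal. Assembling:

R = [[1, -0.6565, 0.0044],
 [-0.6565, 1, -0.5943],
 [0.0044, -0.5943, 1]]


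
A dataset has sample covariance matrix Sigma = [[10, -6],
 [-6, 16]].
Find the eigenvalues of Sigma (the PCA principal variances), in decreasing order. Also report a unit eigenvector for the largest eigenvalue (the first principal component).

Step 1 — characteristic polynomial of 2×2 Sigma:
  det(Sigma - λI) = λ² - trace · λ + det = 0.
  trace = 10 + 16 = 26, det = 10·16 - (-6)² = 124.
Step 2 — discriminant:
  Δ = trace² - 4·det = 676 - 496 = 180.
Step 3 — eigenvalues:
  λ = (trace ± √Δ)/2 = (26 ± 13.4164)/2,
  λ_1 = 19.7082,  λ_2 = 6.2918.

Step 4 — unit eigenvector for λ_1: solve (Sigma - λ_1 I)v = 0. First row:
  (10 - 19.7082)·v_x + (-6)·v_y = 0, i.e. (-9.7082)·v_x + (-6)·v_y = 0,
  so v ∝ (b, λ_1 - a) = (-6, 9.7082); multiply by -1 so the first entry is positive: u = (6, -9.7082).
  ||u|| = √((6)² + (-9.7082)²) = √(130.2492) ≈ 11.4127,
  v_1 = u/||u|| ≈ (0.5257, -0.8507) (||v_1|| = 1).

λ_1 = 19.7082,  λ_2 = 6.2918;  v_1 ≈ (0.5257, -0.8507)


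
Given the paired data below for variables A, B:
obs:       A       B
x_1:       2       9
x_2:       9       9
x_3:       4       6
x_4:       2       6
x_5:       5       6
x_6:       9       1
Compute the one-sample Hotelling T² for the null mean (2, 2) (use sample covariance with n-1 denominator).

Step 1 — sample mean vector:
  mean(A) = (2 + 9 + 4 + 2 + 5 + 9) / 6 = 31/6 = 5.1667
  mean(B) = (9 + 9 + 6 + 6 + 6 + 1) / 6 = 37/6 = 6.1667
  x̄ = (5.1667, 6.1667),  deviation x̄ - mu_0 = (5.1667, 6.1667) - (2, 2) = (3.1667, 4.1667).

Step 2 — sample covariance matrix, S[i,j] = (1/(n-1)) · Σ_k (x_{k,i} - mean_i) · (x_{k,j} - mean_j), divisor n-1 = 5:
  S[A,A] = ((-3.1667)·(-3.1667) + (3.8333)·(3.8333) + (-1.1667)·(-1.1667) + (-3.1667)·(-3.1667) + (-0.1667)·(-0.1667) + (3.8333)·(3.8333)) / 5 = 50.8333/5 = 10.1667
  S[A,B] = ((-3.1667)·(2.8333) + (3.8333)·(2.8333) + (-1.1667)·(-0.1667) + (-3.1667)·(-0.1667) + (-0.1667)·(-0.1667) + (3.8333)·(-5.1667)) / 5 = -17.1667/5 = -3.4333
  S[B,B] = ((2.8333)·(2.8333) + (2.8333)·(2.8333) + (-0.1667)·(-0.1667) + (-0.1667)·(-0.1667) + (-0.1667)·(-0.1667) + (-5.1667)·(-5.1667)) / 5 = 42.8333/5 = 8.5667
  S = [[10.1667, -3.4333],
 [-3.4333, 8.5667]].

Step 3 — invert S. det(S) = 10.1667·8.5667 - (-3.4333)² = 75.3067.
  S^{-1} = (1/det) · [[d, -b], [-b, a]] = [[0.1138, 0.0456],
 [0.0456, 0.135]].

Step 4 — quadratic form (x̄ - mu_0)^T · S^{-1} · (x̄ - mu_0):
  S^{-1} · (x̄ - mu_0) = (0.5502, 0.7069),
  (x̄ - mu_0)^T · [...] = (3.1667)·(0.5502) + (4.1667)·(0.7069) = 4.6876.

Step 5 — scale by n: T² = 6 · 4.6876 = 28.1259.

T² ≈ 28.1259


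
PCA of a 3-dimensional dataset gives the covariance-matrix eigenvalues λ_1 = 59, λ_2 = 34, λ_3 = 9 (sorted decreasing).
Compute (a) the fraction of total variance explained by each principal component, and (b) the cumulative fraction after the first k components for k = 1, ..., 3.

Step 1 — total variance = trace(Sigma) = Σ λ_i = 59 + 34 + 9 = 102.

Step 2 — fraction explained by component i = λ_i / Σ λ:
  PC1: 59/102 = 0.5784
  PC2: 34/102 = 0.3333
  PC3: 9/102 = 0.0882

Step 3 — cumulative fraction after k components = (λ_1 + ... + λ_k) / Σ λ:
  k = 1: 59/102 = 0.5784
  k = 2: (59 + 34)/102 = 93/102 = 0.9118
  k = 3: (59 + 34 + 9)/102 = 102/102 = 1

Summary (fraction, with percent):

explained: PC1 0.5784 (57.84%), PC2 0.3333 (33.33%), PC3 0.0882 (8.82%);  cumulative: 0.5784, 0.9118, 1


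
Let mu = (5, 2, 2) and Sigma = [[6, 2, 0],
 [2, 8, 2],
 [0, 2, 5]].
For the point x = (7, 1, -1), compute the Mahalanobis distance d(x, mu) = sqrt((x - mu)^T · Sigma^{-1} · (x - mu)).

Step 1 — centre the observation: (x - mu) = (2, -1, -3).

Step 2 — invert Sigma (cofactor / det for 3×3, or solve directly):
  Sigma^{-1} = [[0.1837, -0.051, 0.0204],
 [-0.051, 0.1531, -0.0612],
 [0.0204, -0.0612, 0.2245]].

Step 3 — form the quadratic (x - mu)^T · Sigma^{-1} · (x - mu):
  Sigma^{-1} · (x - mu) = (0.3571, -0.0714, -0.5714).
  (x - mu)^T · [Sigma^{-1} · (x - mu)] = (2)·(0.3571) + (-1)·(-0.0714) + (-3)·(-0.5714) = 2.5.

Step 4 — take square root: d = √(2.5) ≈ 1.5811.

d(x, mu) = √(2.5) ≈ 1.5811


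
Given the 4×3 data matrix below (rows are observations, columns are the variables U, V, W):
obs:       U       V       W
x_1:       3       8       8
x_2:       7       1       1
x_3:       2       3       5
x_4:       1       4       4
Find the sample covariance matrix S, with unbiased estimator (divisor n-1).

Step 1 — column means:
  mean(U) = (3 + 7 + 2 + 1) / 4 = 13/4 = 3.25
  mean(V) = (8 + 1 + 3 + 4) / 4 = 16/4 = 4
  mean(W) = (8 + 1 + 5 + 4) / 4 = 18/4 = 4.5

Step 2 — sample covariance S[i,j] = (1/(n-1)) · Σ_k (x_{k,i} - mean_i) · (x_{k,j} - mean_j), with n-1 = 3.
  S[U,U] = ((-0.25)·(-0.25) + (3.75)·(3.75) + (-1.25)·(-1.25) + (-2.25)·(-2.25)) / 3 = 20.75/3 = 6.9167
  S[U,V] = ((-0.25)·(4) + (3.75)·(-3) + (-1.25)·(-1) + (-2.25)·(0)) / 3 = -11/3 = -3.6667
  S[U,W] = ((-0.25)·(3.5) + (3.75)·(-3.5) + (-1.25)·(0.5) + (-2.25)·(-0.5)) / 3 = -13.5/3 = -4.5
  S[V,V] = ((4)·(4) + (-3)·(-3) + (-1)·(-1) + (0)·(0)) / 3 = 26/3 = 8.6667
  S[V,W] = ((4)·(3.5) + (-3)·(-3.5) + (-1)·(0.5) + (0)·(-0.5)) / 3 = 24/3 = 8
  S[W,W] = ((3.5)·(3.5) + (-3.5)·(-3.5) + (0.5)·(0.5) + (-0.5)·(-0.5)) / 3 = 25/3 = 8.3333

S is symmetric (S[j,i] = S[i,j]). Assembling:

S = [[6.9167, -3.6667, -4.5],
 [-3.6667, 8.6667, 8],
 [-4.5, 8, 8.3333]]


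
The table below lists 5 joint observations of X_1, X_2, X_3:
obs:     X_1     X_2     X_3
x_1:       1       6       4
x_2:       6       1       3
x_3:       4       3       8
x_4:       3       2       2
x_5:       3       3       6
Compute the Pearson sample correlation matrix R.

Step 1 — column means:
  mean(X_1) = (1 + 6 + 4 + 3 + 3) / 5 = 17/5 = 3.4
  mean(X_2) = (6 + 1 + 3 + 2 + 3) / 5 = 15/5 = 3
  mean(X_3) = (4 + 3 + 8 + 2 + 6) / 5 = 23/5 = 4.6

Step 2 — sample variances and covariances s[i,j] = (1/(n-1)) · Σ_k (x_{k,i} - mean_i) · (x_{k,j} - mean_j), with n-1 = 4:
  s[X_1,X_1] = ((-2.4)·(-2.4) + (2.6)·(2.6) + (0.6)·(0.6) + (-0.4)·(-0.4) + (-0.4)·(-0.4)) / 4 = 13.2/4 = 3.3
  s[X_1,X_2] = ((-2.4)·(3) + (2.6)·(-2) + (0.6)·(0) + (-0.4)·(-1) + (-0.4)·(0)) / 4 = -12/4 = -3
  s[X_1,X_3] = ((-2.4)·(-0.6) + (2.6)·(-1.6) + (0.6)·(3.4) + (-0.4)·(-2.6) + (-0.4)·(1.4)) / 4 = -0.2/4 = -0.05
  s[X_2,X_2] = ((3)·(3) + (-2)·(-2) + (0)·(0) + (-1)·(-1) + (0)·(0)) / 4 = 14/4 = 3.5
  s[X_2,X_3] = ((3)·(-0.6) + (-2)·(-1.6) + (0)·(3.4) + (-1)·(-2.6) + (0)·(1.4)) / 4 = 4/4 = 1
  s[X_3,X_3] = ((-0.6)·(-0.6) + (-1.6)·(-1.6) + (3.4)·(3.4) + (-2.6)·(-2.6) + (1.4)·(1.4)) / 4 = 23.2/4 = 5.8
  Sample standard deviations s_i = √(s[i,i]):
  s(X_1) = √(3.3) = 1.8166
  s(X_2) = √(3.5) = 1.8708
  s(X_3) = √(5.8) = 2.4083

Step 3 — r_{ij} = s_{ij} / (s_i · s_j):
  r[X_1,X_1] = 1 (diagonal).
  r[X_1,X_2] = -3 / (1.8166 · 1.8708) = -3 / 3.3985 = -0.8827
  r[X_1,X_3] = -0.05 / (1.8166 · 2.4083) = -0.05 / 4.3749 = -0.0114
  r[X_2,X_2] = 1 (diagonal).
  r[X_2,X_3] = 1 / (1.8708 · 2.4083) = 1 / 4.5056 = 0.2219
  r[X_3,X_3] = 1 (diagonal).

R is symmetric with unit diagonal. Assembling:

R = [[1, -0.8827, -0.0114],
 [-0.8827, 1, 0.2219],
 [-0.0114, 0.2219, 1]]


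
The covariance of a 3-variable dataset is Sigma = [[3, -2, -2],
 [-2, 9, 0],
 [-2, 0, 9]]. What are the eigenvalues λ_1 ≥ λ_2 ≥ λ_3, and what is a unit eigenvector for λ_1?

Step 1 — characteristic polynomial p(λ) = det(λI - Sigma) = λ³ - tr·λ² + c_1·λ - det, where tr = trace, c_1 = sum of the principal 2×2 minors, det = det(Sigma):
  tr = 3 + 9 + 9 = 21,
  c_1 = (3·9 - (-2)²) + (3·9 - (-2)²) + (9·9 - (0)²) = 23 + 23 + 81 = 127,
  det = 3·(9·9 - (0)²) - (-2)·((-2)·9 - (0)·(-2)) + (-2)·((-2)·(0) - 9·(-2)) = 3·(81) - (-2)·(-18) + (-2)·(18) = 171.
  So p(λ) = λ³ - 21λ² + 127λ - 171.
Step 2 — look for an integer root (rational root theorem: any rational root is an integer divisor of 171). Testing λ = 9:
  p(9) = 729 - 1701 + 1143 - 171 = 0  ✓
  Dividing out (λ - 9): p(λ) = (λ - 9)(λ² - 12λ + 19).
Step 3 — remaining eigenvalues from the quadratic λ² - 12λ + 19 = 0:
  Δ = 12² - 4·19 = 144 - 76 = 68,  λ = (12 ± √68)/2 = (12 ± 8.2462)/2 ≈ 10.1231 or 1.8769.
  Sorted: λ_1 = 10.1231,  λ_2 = 9,  λ_3 = 1.8769  (check: sum = 21 = tr ✓).

Step 4 — unit eigenvector for λ_1 ≈ 10.1231: v spans the null space of (Sigma - λ_1 I), whose rows are
  r_1 = (-7.1231, -2, -2),  r_2 = (-2, -1.1231, 0),  r_3 = (-2, 0, -1.1231).
  v is orthogonal to every row, so take v ∝ r_1 × r_2 = ((-2)·(0) - (-2)·(-1.1231), (-2)·(-2) - (-7.1231)·(0), (-7.1231)·(-1.1231) - (-2)·(-2)) ≈ (-2.2462, 4, 4).
  Rescale (multiply by -1 so the first nonzero entry is positive): u = (2.2462, -4, -4).
  ||u|| = √((2.2462)² + (-4)² + (-4)²) = √(37.0455) ≈ 6.0865,  v_1 = u/||u|| ≈ (0.369, -0.6572, -0.6572) (||v_1|| = 1).

λ_1 = 10.1231,  λ_2 = 9,  λ_3 = 1.8769;  v_1 ≈ (0.369, -0.6572, -0.6572)


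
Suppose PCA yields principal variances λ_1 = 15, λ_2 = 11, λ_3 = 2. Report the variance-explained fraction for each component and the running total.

Step 1 — total variance = trace(Sigma) = Σ λ_i = 15 + 11 + 2 = 28.

Step 2 — fraction explained by component i = λ_i / Σ λ:
  PC1: 15/28 = 0.5357
  PC2: 11/28 = 0.3929
  PC3: 2/28 = 0.0714

Step 3 — cumulative fraction after k components = (λ_1 + ... + λ_k) / Σ λ:
  k = 1: 15/28 = 0.5357
  k = 2: (15 + 11)/28 = 26/28 = 0.9286
  k = 3: (15 + 11 + 2)/28 = 28/28 = 1

Summary (fraction, with percent):

explained: PC1 0.5357 (53.57%), PC2 0.3929 (39.29%), PC3 0.0714 (7.14%);  cumulative: 0.5357, 0.9286, 1


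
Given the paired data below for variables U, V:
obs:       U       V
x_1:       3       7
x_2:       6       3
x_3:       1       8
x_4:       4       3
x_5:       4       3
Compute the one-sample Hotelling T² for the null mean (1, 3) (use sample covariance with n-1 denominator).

Step 1 — sample mean vector:
  mean(U) = (3 + 6 + 1 + 4 + 4) / 5 = 18/5 = 3.6
  mean(V) = (7 + 3 + 8 + 3 + 3) / 5 = 24/5 = 4.8
  x̄ = (3.6, 4.8),  deviation x̄ - mu_0 = (3.6, 4.8) - (1, 3) = (2.6, 1.8).

Step 2 — sample covariance matrix, S[i,j] = (1/(n-1)) · Σ_k (x_{k,i} - mean_i) · (x_{k,j} - mean_j), divisor n-1 = 4:
  S[U,U] = ((-0.6)·(-0.6) + (2.4)·(2.4) + (-2.6)·(-2.6) + (0.4)·(0.4) + (0.4)·(0.4)) / 4 = 13.2/4 = 3.3
  S[U,V] = ((-0.6)·(2.2) + (2.4)·(-1.8) + (-2.6)·(3.2) + (0.4)·(-1.8) + (0.4)·(-1.8)) / 4 = -15.4/4 = -3.85
  S[V,V] = ((2.2)·(2.2) + (-1.8)·(-1.8) + (3.2)·(3.2) + (-1.8)·(-1.8) + (-1.8)·(-1.8)) / 4 = 24.8/4 = 6.2
  S = [[3.3, -3.85],
 [-3.85, 6.2]].

Step 3 — invert S. det(S) = 3.3·6.2 - (-3.85)² = 5.6375.
  S^{-1} = (1/det) · [[d, -b], [-b, a]] = [[1.0998, 0.6829],
 [0.6829, 0.5854]].

Step 4 — quadratic form (x̄ - mu_0)^T · S^{-1} · (x̄ - mu_0):
  S^{-1} · (x̄ - mu_0) = (4.0887, 2.8293),
  (x̄ - mu_0)^T · [...] = (2.6)·(4.0887) + (1.8)·(2.8293) = 15.7233.

Step 5 — scale by n: T² = 5 · 15.7233 = 78.6164.

T² ≈ 78.6164


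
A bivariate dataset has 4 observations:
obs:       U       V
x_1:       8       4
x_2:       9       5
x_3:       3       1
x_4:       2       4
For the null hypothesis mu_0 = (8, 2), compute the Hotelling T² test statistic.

Step 1 — sample mean vector:
  mean(U) = (8 + 9 + 3 + 2) / 4 = 22/4 = 5.5
  mean(V) = (4 + 5 + 1 + 4) / 4 = 14/4 = 3.5
  x̄ = (5.5, 3.5),  deviation x̄ - mu_0 = (5.5, 3.5) - (8, 2) = (-2.5, 1.5).

Step 2 — sample covariance matrix, S[i,j] = (1/(n-1)) · Σ_k (x_{k,i} - mean_i) · (x_{k,j} - mean_j), divisor n-1 = 3:
  S[U,U] = ((2.5)·(2.5) + (3.5)·(3.5) + (-2.5)·(-2.5) + (-3.5)·(-3.5)) / 3 = 37/3 = 12.3333
  S[U,V] = ((2.5)·(0.5) + (3.5)·(1.5) + (-2.5)·(-2.5) + (-3.5)·(0.5)) / 3 = 11/3 = 3.6667
  S[V,V] = ((0.5)·(0.5) + (1.5)·(1.5) + (-2.5)·(-2.5) + (0.5)·(0.5)) / 3 = 9/3 = 3
  S = [[12.3333, 3.6667],
 [3.6667, 3]].

Step 3 — invert S. det(S) = 12.3333·3 - (3.6667)² = 23.5556.
  S^{-1} = (1/det) · [[d, -b], [-b, a]] = [[0.1274, -0.1557],
 [-0.1557, 0.5236]].

Step 4 — quadratic form (x̄ - mu_0)^T · S^{-1} · (x̄ - mu_0):
  S^{-1} · (x̄ - mu_0) = (-0.5519, 1.1745),
  (x̄ - mu_0)^T · [...] = (-2.5)·(-0.5519) + (1.5)·(1.1745) = 3.1415.

Step 5 — scale by n: T² = 4 · 3.1415 = 12.566.

T² ≈ 12.566


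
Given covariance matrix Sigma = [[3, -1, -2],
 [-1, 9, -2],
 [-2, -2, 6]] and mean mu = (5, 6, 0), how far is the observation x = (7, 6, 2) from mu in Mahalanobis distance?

Step 1 — centre the observation: (x - mu) = (2, 0, 2).

Step 2 — invert Sigma (cofactor / det for 3×3, or solve directly):
  Sigma^{-1} = [[0.5, 0.1, 0.2],
 [0.1, 0.14, 0.08],
 [0.2, 0.08, 0.26]].

Step 3 — form the quadratic (x - mu)^T · Sigma^{-1} · (x - mu):
  Sigma^{-1} · (x - mu) = (1.4, 0.36, 0.92).
  (x - mu)^T · [Sigma^{-1} · (x - mu)] = (2)·(1.4) + (0)·(0.36) + (2)·(0.92) = 4.64.

Step 4 — take square root: d = √(4.64) ≈ 2.1541.

d(x, mu) = √(4.64) ≈ 2.1541


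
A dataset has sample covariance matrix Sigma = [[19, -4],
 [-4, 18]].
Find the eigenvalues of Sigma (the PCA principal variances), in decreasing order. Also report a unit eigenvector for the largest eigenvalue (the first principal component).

Step 1 — characteristic polynomial of 2×2 Sigma:
  det(Sigma - λI) = λ² - trace · λ + det = 0.
  trace = 19 + 18 = 37, det = 19·18 - (-4)² = 326.
Step 2 — discriminant:
  Δ = trace² - 4·det = 1369 - 1304 = 65.
Step 3 — eigenvalues:
  λ = (trace ± √Δ)/2 = (37 ± 8.0623)/2,
  λ_1 = 22.5311,  λ_2 = 14.4689.

Step 4 — unit eigenvector for λ_1: solve (Sigma - λ_1 I)v = 0. First row:
  (19 - 22.5311)·v_x + (-4)·v_y = 0, i.e. (-3.5311)·v_x + (-4)·v_y = 0,
  so v ∝ (b, λ_1 - a) = (-4, 3.5311); multiply by -1 so the first entry is positive: u = (4, -3.5311).
  ||u|| = √((4)² + (-3.5311)²) = √(28.4689) ≈ 5.3356,
  v_1 = u/||u|| ≈ (0.7497, -0.6618) (||v_1|| = 1).

λ_1 = 22.5311,  λ_2 = 14.4689;  v_1 ≈ (0.7497, -0.6618)


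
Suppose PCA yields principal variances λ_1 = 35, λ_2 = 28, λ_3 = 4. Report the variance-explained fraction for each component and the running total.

Step 1 — total variance = trace(Sigma) = Σ λ_i = 35 + 28 + 4 = 67.

Step 2 — fraction explained by component i = λ_i / Σ λ:
  PC1: 35/67 = 0.5224
  PC2: 28/67 = 0.4179
  PC3: 4/67 = 0.0597

Step 3 — cumulative fraction after k components = (λ_1 + ... + λ_k) / Σ λ:
  k = 1: 35/67 = 0.5224
  k = 2: (35 + 28)/67 = 63/67 = 0.9403
  k = 3: (35 + 28 + 4)/67 = 67/67 = 1

Summary (fraction, with percent):

explained: PC1 0.5224 (52.24%), PC2 0.4179 (41.79%), PC3 0.0597 (5.97%);  cumulative: 0.5224, 0.9403, 1


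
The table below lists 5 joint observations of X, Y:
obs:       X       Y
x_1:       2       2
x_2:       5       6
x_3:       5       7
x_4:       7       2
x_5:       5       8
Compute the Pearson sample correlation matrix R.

Step 1 — column means:
  mean(X) = (2 + 5 + 5 + 7 + 5) / 5 = 24/5 = 4.8
  mean(Y) = (2 + 6 + 7 + 2 + 8) / 5 = 25/5 = 5

Step 2 — sample variances and covariances s[i,j] = (1/(n-1)) · Σ_k (x_{k,i} - mean_i) · (x_{k,j} - mean_j), with n-1 = 4:
  s[X,X] = ((-2.8)·(-2.8) + (0.2)·(0.2) + (0.2)·(0.2) + (2.2)·(2.2) + (0.2)·(0.2)) / 4 = 12.8/4 = 3.2
  s[X,Y] = ((-2.8)·(-3) + (0.2)·(1) + (0.2)·(2) + (2.2)·(-3) + (0.2)·(3)) / 4 = 3/4 = 0.75
  s[Y,Y] = ((-3)·(-3) + (1)·(1) + (2)·(2) + (-3)·(-3) + (3)·(3)) / 4 = 32/4 = 8
  Sample standard deviations s_i = √(s[i,i]):
  s(X) = √(3.2) = 1.7889
  s(Y) = √(8) = 2.8284

Step 3 — r_{ij} = s_{ij} / (s_i · s_j):
  r[X,X] = 1 (diagonal).
  r[X,Y] = 0.75 / (1.7889 · 2.8284) = 0.75 / 5.0596 = 0.1482
  r[Y,Y] = 1 (diagonal).

R is symmetric with unit diagonal. Assembling:

R = [[1, 0.1482],
 [0.1482, 1]]


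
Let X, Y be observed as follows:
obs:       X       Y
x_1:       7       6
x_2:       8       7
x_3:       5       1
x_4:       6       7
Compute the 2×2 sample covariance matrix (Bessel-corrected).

Step 1 — column means:
  mean(X) = (7 + 8 + 5 + 6) / 4 = 26/4 = 6.5
  mean(Y) = (6 + 7 + 1 + 7) / 4 = 21/4 = 5.25

Step 2 — sample covariance S[i,j] = (1/(n-1)) · Σ_k (x_{k,i} - mean_i) · (x_{k,j} - mean_j), with n-1 = 3.
  S[X,X] = ((0.5)·(0.5) + (1.5)·(1.5) + (-1.5)·(-1.5) + (-0.5)·(-0.5)) / 3 = 5/3 = 1.6667
  S[X,Y] = ((0.5)·(0.75) + (1.5)·(1.75) + (-1.5)·(-4.25) + (-0.5)·(1.75)) / 3 = 8.5/3 = 2.8333
  S[Y,Y] = ((0.75)·(0.75) + (1.75)·(1.75) + (-4.25)·(-4.25) + (1.75)·(1.75)) / 3 = 24.75/3 = 8.25

S is symmetric (S[j,i] = S[i,j]). Assembling:

S = [[1.6667, 2.8333],
 [2.8333, 8.25]]


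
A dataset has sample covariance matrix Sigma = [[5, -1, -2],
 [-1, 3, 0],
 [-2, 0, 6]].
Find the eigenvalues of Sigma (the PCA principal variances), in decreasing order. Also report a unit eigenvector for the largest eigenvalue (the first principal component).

Step 1 — characteristic polynomial p(λ) = det(λI - Sigma) = λ³ - tr·λ² + c_1·λ - det, where tr = trace, c_1 = sum of the principal 2×2 minors, det = det(Sigma):
  tr = 5 + 3 + 6 = 14,
  c_1 = (5·3 - (-1)²) + (5·6 - (-2)²) + (3·6 - (0)²) = 14 + 26 + 18 = 58,
  det = 5·(3·6 - (0)²) - (-1)·((-1)·6 - (0)·(-2)) + (-2)·((-1)·(0) - 3·(-2)) = 5·(18) - (-1)·(-6) + (-2)·(6) = 72.
  So p(λ) = λ³ - 14λ² + 58λ - 72.
Step 2 — look for an integer root (rational root theorem: any rational root is an integer divisor of 72). Testing λ = 4:
  p(4) = 64 - 224 + 232 - 72 = 0  ✓
  Dividing out (λ - 4): p(λ) = (λ - 4)(λ² - 10λ + 18).
Step 3 — remaining eigenvalues from the quadratic λ² - 10λ + 18 = 0:
  Δ = 10² - 4·18 = 100 - 72 = 28,  λ = (10 ± √28)/2 = (10 ± 5.2915)/2 ≈ 7.6458 or 2.3542.
  Sorted: λ_1 = 7.6458,  λ_2 = 4,  λ_3 = 2.3542  (check: sum = 14 = tr ✓).

Step 4 — unit eigenvector for λ_1 ≈ 7.6458: v spans the null space of (Sigma - λ_1 I), whose rows are
  r_1 = (-2.6458, -1, -2),  r_2 = (-1, -4.6458, 0),  r_3 = (-2, 0, -1.6458).
  v is orthogonal to every row, so take v ∝ r_1 × r_2 = ((-1)·(0) - (-2)·(-4.6458), (-2)·(-1) - (-2.6458)·(0), (-2.6458)·(-4.6458) - (-1)·(-1)) ≈ (-9.2915, 2, 11.2915).
  Rescale (multiply by -1 so the first nonzero entry is positive): u = (9.2915, -2, -11.2915).
  ||u|| = √((9.2915)² + (-2)² + (-11.2915)²) = √(217.8301) ≈ 14.7591,  v_1 = u/||u|| ≈ (0.6295, -0.1355, -0.7651) (||v_1|| = 1).

λ_1 = 7.6458,  λ_2 = 4,  λ_3 = 2.3542;  v_1 ≈ (0.6295, -0.1355, -0.7651)


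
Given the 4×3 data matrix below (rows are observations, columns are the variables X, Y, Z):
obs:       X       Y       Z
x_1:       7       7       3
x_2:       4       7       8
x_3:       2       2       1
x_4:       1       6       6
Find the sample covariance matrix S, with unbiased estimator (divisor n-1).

Step 1 — column means:
  mean(X) = (7 + 4 + 2 + 1) / 4 = 14/4 = 3.5
  mean(Y) = (7 + 7 + 2 + 6) / 4 = 22/4 = 5.5
  mean(Z) = (3 + 8 + 1 + 6) / 4 = 18/4 = 4.5

Step 2 — sample covariance S[i,j] = (1/(n-1)) · Σ_k (x_{k,i} - mean_i) · (x_{k,j} - mean_j), with n-1 = 3.
  S[X,X] = ((3.5)·(3.5) + (0.5)·(0.5) + (-1.5)·(-1.5) + (-2.5)·(-2.5)) / 3 = 21/3 = 7
  S[X,Y] = ((3.5)·(1.5) + (0.5)·(1.5) + (-1.5)·(-3.5) + (-2.5)·(0.5)) / 3 = 10/3 = 3.3333
  S[X,Z] = ((3.5)·(-1.5) + (0.5)·(3.5) + (-1.5)·(-3.5) + (-2.5)·(1.5)) / 3 = -2/3 = -0.6667
  S[Y,Y] = ((1.5)·(1.5) + (1.5)·(1.5) + (-3.5)·(-3.5) + (0.5)·(0.5)) / 3 = 17/3 = 5.6667
  S[Y,Z] = ((1.5)·(-1.5) + (1.5)·(3.5) + (-3.5)·(-3.5) + (0.5)·(1.5)) / 3 = 16/3 = 5.3333
  S[Z,Z] = ((-1.5)·(-1.5) + (3.5)·(3.5) + (-3.5)·(-3.5) + (1.5)·(1.5)) / 3 = 29/3 = 9.6667

S is symmetric (S[j,i] = S[i,j]). Assembling:

S = [[7, 3.3333, -0.6667],
 [3.3333, 5.6667, 5.3333],
 [-0.6667, 5.3333, 9.6667]]


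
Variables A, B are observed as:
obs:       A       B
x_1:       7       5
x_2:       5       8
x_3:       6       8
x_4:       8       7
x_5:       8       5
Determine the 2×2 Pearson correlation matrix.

Step 1 — column means:
  mean(A) = (7 + 5 + 6 + 8 + 8) / 5 = 34/5 = 6.8
  mean(B) = (5 + 8 + 8 + 7 + 5) / 5 = 33/5 = 6.6

Step 2 — sample variances and covariances s[i,j] = (1/(n-1)) · Σ_k (x_{k,i} - mean_i) · (x_{k,j} - mean_j), with n-1 = 4:
  s[A,A] = ((0.2)·(0.2) + (-1.8)·(-1.8) + (-0.8)·(-0.8) + (1.2)·(1.2) + (1.2)·(1.2)) / 4 = 6.8/4 = 1.7
  s[A,B] = ((0.2)·(-1.6) + (-1.8)·(1.4) + (-0.8)·(1.4) + (1.2)·(0.4) + (1.2)·(-1.6)) / 4 = -5.4/4 = -1.35
  s[B,B] = ((-1.6)·(-1.6) + (1.4)·(1.4) + (1.4)·(1.4) + (0.4)·(0.4) + (-1.6)·(-1.6)) / 4 = 9.2/4 = 2.3
  Sample standard deviations s_i = √(s[i,i]):
  s(A) = √(1.7) = 1.3038
  s(B) = √(2.3) = 1.5166

Step 3 — r_{ij} = s_{ij} / (s_i · s_j):
  r[A,A] = 1 (diagonal).
  r[A,B] = -1.35 / (1.3038 · 1.5166) = -1.35 / 1.9774 = -0.6827
  r[B,B] = 1 (diagonal).

R is symmetric with unit diagonal. Assembling:

R = [[1, -0.6827],
 [-0.6827, 1]]


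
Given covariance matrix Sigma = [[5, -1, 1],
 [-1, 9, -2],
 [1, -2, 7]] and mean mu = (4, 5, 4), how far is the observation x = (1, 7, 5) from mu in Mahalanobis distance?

Step 1 — centre the observation: (x - mu) = (-3, 2, 1).

Step 2 — invert Sigma (cofactor / det for 3×3, or solve directly):
  Sigma^{-1} = [[0.2085, 0.0177, -0.0247],
 [0.0177, 0.1201, 0.0318],
 [-0.0247, 0.0318, 0.1555]].

Step 3 — form the quadratic (x - mu)^T · Sigma^{-1} · (x - mu):
  Sigma^{-1} · (x - mu) = (-0.6148, 0.2191, 0.2933).
  (x - mu)^T · [Sigma^{-1} · (x - mu)] = (-3)·(-0.6148) + (2)·(0.2191) + (1)·(0.2933) = 2.576.

Step 4 — take square root: d = √(2.576) ≈ 1.605.

d(x, mu) = √(2.576) ≈ 1.605
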